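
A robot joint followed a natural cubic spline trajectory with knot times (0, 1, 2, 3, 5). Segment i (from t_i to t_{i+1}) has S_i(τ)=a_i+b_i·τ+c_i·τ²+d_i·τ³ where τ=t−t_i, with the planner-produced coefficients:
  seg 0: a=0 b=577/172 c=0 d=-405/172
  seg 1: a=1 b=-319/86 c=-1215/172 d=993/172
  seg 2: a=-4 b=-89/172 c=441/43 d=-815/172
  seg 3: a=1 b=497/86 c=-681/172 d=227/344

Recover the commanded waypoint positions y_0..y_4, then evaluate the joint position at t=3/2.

y_0=0 y_1=1 y_2=-4 y_3=1 y_4=2
S(3/2) = -2613/1376

y_0 = S_0(0) = a_0 = 0
y_1 = S_1(0) = a_1 = 1
y_2 = S_2(0) = a_2 = -4
y_3 = S_3(0) = a_3 = 1
y_4 = S_3(2) = 2
t_q=3/2 is in segment 1 (τ=1/2); S_1(τ)=-2613/1376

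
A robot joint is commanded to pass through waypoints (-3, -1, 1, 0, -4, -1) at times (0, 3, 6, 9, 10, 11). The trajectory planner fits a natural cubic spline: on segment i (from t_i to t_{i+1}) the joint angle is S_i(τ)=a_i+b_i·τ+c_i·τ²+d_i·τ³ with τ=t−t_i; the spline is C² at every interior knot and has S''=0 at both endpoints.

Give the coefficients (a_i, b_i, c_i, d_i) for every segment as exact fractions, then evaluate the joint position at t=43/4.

  seg 0: a=-3 b=104/139 c=0 d=-34/3753
  seg 1: a=-1 b=70/139 c=-34/417 d=170/3753
  seg 2: a=1 b=172/139 c=136/417 d=-1063/3753
  seg 3: a=0 b=-619/139 c=-309/139 d=372/139
  seg 4: a=-4 b=-121/139 c=807/139 d=-269/139
S(43/4) = -19603/8896

Δ: Δ0=2/3, Δ1=2/3, Δ2=-1/3, Δ3=-4, Δ4=3
row 1: diag=12, rhs=0; c'=1/4, d'=0
row 2: denom=12−3·1/4=45/4; d'=(-6−3·0)/(45/4)=-8/15
row 3: denom=8−3·4/15=36/5; d'=(-22−3·-8/15)/(36/5)=-17/6
row 4: denom=4−1·5/36=139/36; d'=(42−1·-17/6)/(139/36)=1614/139
back: M4=1614/139
back: M3=-17/6−5/36·1614/139=-618/139
back: M2=-8/15−4/15·-618/139=272/417
back: M1=0−1/4·272/417=-68/417
M: M0=0, M1=-68/417, M2=272/417, M3=-618/139, M4=1614/139, M5=0
seg 0: a=-3, c=M0/2=0, d=(M1−M0)/(6·3)=-34/3753, b=Δ0−h0·(2M0+M1)/6=104/139
seg 1: a=-1, c=M1/2=-34/417, d=(M2−M1)/(6·3)=170/3753, b=Δ1−h1·(2M1+M2)/6=70/139
seg 2: a=1, c=M2/2=136/417, d=(M3−M2)/(6·3)=-1063/3753, b=Δ2−h2·(2M2+M3)/6=172/139
seg 3: a=0, c=M3/2=-309/139, d=(M4−M3)/(6·1)=372/139, b=Δ3−h3·(2M3+M4)/6=-619/139
seg 4: a=-4, c=M4/2=807/139, d=(M5−M4)/(6·1)=-269/139, b=Δ4−h4·(2M4+M5)/6=-121/139
t_q=43/4 → seg 4, τ=3/4; S=-4+-121/139·τ+807/139·τ²+-269/139·τ³=-19603/8896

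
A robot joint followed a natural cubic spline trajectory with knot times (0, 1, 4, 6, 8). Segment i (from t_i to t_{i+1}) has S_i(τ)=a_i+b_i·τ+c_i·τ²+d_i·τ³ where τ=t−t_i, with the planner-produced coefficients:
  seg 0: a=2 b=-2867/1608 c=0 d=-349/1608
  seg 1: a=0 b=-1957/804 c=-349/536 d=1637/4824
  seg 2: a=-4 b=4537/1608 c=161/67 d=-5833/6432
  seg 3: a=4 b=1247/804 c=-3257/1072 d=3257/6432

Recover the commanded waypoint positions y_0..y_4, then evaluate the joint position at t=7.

y_0=2 y_1=0 y_2=-4 y_3=4 y_4=-1
S(7) = 6473/2144

y_0 = S_0(0) = a_0 = 2
y_1 = S_1(0) = a_1 = 0
y_2 = S_2(0) = a_2 = -4
y_3 = S_3(0) = a_3 = 4
y_4 = S_3(2) = -1
t_q=7 is in segment 3 (τ=1); S_3(τ)=6473/2144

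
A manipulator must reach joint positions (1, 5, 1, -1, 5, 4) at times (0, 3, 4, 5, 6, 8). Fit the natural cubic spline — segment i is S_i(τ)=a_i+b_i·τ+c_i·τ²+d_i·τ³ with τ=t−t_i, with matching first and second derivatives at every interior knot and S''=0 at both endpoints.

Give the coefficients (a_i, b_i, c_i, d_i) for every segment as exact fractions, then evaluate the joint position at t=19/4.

Δ: Δ0=4/3, Δ1=-4, Δ2=-2, Δ3=6, Δ4=-1/2
row 1: diag=8, rhs=-32; c'=1/8, d'=-4
row 2: denom=4−1·1/8=31/8; d'=(12−1·-4)/(31/8)=128/31
row 3: denom=4−1·8/31=116/31; d'=(48−1·128/31)/(116/31)=340/29
row 4: denom=6−1·31/116=665/116; d'=(-39−1·340/29)/(665/116)=-5884/665
back: M4=-5884/665
back: M3=340/29−31/116·-5884/665=9369/665
back: M2=128/31−8/31·9369/665=328/665
back: M1=-4−1/8·328/665=-2701/665
M: M0=0, M1=-2701/665, M2=328/665, M3=9369/665, M4=-5884/665, M5=0
seg 0: a=1, c=M0/2=0, d=(M1−M0)/(6·3)=-2701/11970, b=Δ0−h0·(2M0+M1)/6=13423/3990
seg 1: a=5, c=M1/2=-2701/1330, d=(M2−M1)/(6·1)=3029/3990, b=Δ1−h1·(2M1+M2)/6=-5443/1995
seg 2: a=1, c=M2/2=164/665, d=(M3−M2)/(6·1)=9041/3990, b=Δ2−h2·(2M2+M3)/6=-3601/798
seg 3: a=-1, c=M3/2=9369/1330, d=(M4−M3)/(6·1)=-2179/570, b=Δ3−h3·(2M3+M4)/6=5543/1995
seg 4: a=5, c=M4/2=-2942/665, d=(M5−M4)/(6·2)=1471/1995, b=Δ4−h4·(2M4+M5)/6=21541/3990
t_q=19/4 → seg 2, τ=3/4; S=1+-3601/798·τ+164/665·τ²+9041/3990·τ³=-109783/85120

  seg 0: a=1 b=13423/3990 c=0 d=-2701/11970
  seg 1: a=5 b=-5443/1995 c=-2701/1330 d=3029/3990
  seg 2: a=1 b=-3601/798 c=164/665 d=9041/3990
  seg 3: a=-1 b=5543/1995 c=9369/1330 d=-2179/570
  seg 4: a=5 b=21541/3990 c=-2942/665 d=1471/1995
S(19/4) = -109783/85120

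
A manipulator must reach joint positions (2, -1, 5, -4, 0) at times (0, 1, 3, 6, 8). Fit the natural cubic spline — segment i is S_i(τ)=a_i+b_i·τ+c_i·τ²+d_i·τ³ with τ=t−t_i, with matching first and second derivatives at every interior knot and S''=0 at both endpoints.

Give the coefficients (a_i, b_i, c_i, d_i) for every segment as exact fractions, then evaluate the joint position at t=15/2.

  seg 0: a=2 b=-1107/253 c=0 d=348/253
  seg 1: a=-1 b=-63/253 c=1044/253 d=-633/506
  seg 2: a=5 b=315/253 c=-855/253 d=497/759
  seg 3: a=-4 b=-342/253 c=636/253 d=-106/253
S(15/2) = -1807/1012

Δ: Δ0=-3, Δ1=3, Δ2=-3, Δ3=2
row 1: diag=6, rhs=36; c'=1/3, d'=6
row 2: denom=10−2·1/3=28/3; d'=(-36−2·6)/(28/3)=-36/7
row 3: denom=10−3·9/28=253/28; d'=(30−3·-36/7)/(253/28)=1272/253
back: M3=1272/253
back: M2=-36/7−9/28·1272/253=-1710/253
back: M1=6−1/3·-1710/253=2088/253
M: M0=0, M1=2088/253, M2=-1710/253, M3=1272/253, M4=0
seg 0: a=2, c=M0/2=0, d=(M1−M0)/(6·1)=348/253, b=Δ0−h0·(2M0+M1)/6=-1107/253
seg 1: a=-1, c=M1/2=1044/253, d=(M2−M1)/(6·2)=-633/506, b=Δ1−h1·(2M1+M2)/6=-63/253
seg 2: a=5, c=M2/2=-855/253, d=(M3−M2)/(6·3)=497/759, b=Δ2−h2·(2M2+M3)/6=315/253
seg 3: a=-4, c=M3/2=636/253, d=(M4−M3)/(6·2)=-106/253, b=Δ3−h3·(2M3+M4)/6=-342/253
t_q=15/2 → seg 3, τ=3/2; S=-4+-342/253·τ+636/253·τ²+-106/253·τ³=-1807/1012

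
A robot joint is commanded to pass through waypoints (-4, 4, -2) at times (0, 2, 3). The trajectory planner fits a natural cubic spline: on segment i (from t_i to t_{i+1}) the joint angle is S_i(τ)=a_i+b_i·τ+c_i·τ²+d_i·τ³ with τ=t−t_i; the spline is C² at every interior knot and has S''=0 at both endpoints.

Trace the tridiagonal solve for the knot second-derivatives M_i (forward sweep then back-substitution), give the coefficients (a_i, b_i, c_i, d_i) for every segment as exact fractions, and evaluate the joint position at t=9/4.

  seg 0: a=-4 b=22/3 c=0 d=-5/6
  seg 1: a=4 b=-8/3 c=-5 d=5/3
S(9/4) = 195/64

Δ: Δ0=4, Δ1=-6
row 1: diag=6, rhs=-60; c'=1/6, d'=-10
back: M1=-10
M: M0=0, M1=-10, M2=0
seg 0: a=-4, c=M0/2=0, d=(M1−M0)/(6·2)=-5/6, b=Δ0−h0·(2M0+M1)/6=22/3
seg 1: a=4, c=M1/2=-5, d=(M2−M1)/(6·1)=5/3, b=Δ1−h1·(2M1+M2)/6=-8/3
t_q=9/4 → seg 1, τ=1/4; S=4+-8/3·τ+-5·τ²+5/3·τ³=195/64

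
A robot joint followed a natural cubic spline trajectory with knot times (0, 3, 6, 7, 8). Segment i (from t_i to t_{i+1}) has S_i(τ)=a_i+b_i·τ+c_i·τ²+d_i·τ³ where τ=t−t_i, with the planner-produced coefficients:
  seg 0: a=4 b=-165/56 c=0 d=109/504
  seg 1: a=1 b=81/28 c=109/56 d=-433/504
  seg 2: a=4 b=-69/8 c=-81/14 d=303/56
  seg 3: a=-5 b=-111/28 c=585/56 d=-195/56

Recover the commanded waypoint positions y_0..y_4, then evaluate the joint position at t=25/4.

y_0=4 y_1=1 y_2=4 y_3=-5 y_4=-2
S(25/4) = 5615/3584

y_0 = S_0(0) = a_0 = 4
y_1 = S_1(0) = a_1 = 1
y_2 = S_2(0) = a_2 = 4
y_3 = S_3(0) = a_3 = -5
y_4 = S_3(1) = -2
t_q=25/4 is in segment 2 (τ=1/4); S_2(τ)=5615/3584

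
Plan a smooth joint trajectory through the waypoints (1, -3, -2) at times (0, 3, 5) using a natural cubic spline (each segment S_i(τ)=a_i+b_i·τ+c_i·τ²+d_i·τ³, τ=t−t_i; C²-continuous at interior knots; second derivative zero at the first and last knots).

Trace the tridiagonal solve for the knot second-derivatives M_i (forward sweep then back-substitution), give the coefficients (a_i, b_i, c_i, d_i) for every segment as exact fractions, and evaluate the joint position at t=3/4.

Δ: Δ0=-4/3, Δ1=1/2
row 1: diag=10, rhs=11; c'=1/5, d'=11/10
back: M1=11/10
M: M0=0, M1=11/10, M2=0
seg 0: a=1, c=M0/2=0, d=(M1−M0)/(6·3)=11/180, b=Δ0−h0·(2M0+M1)/6=-113/60
seg 1: a=-3, c=M1/2=11/20, d=(M2−M1)/(6·2)=-11/120, b=Δ1−h1·(2M1+M2)/6=-7/30
t_q=3/4 → seg 0, τ=3/4; S=1+-113/60·τ+0·τ²+11/180·τ³=-99/256

  seg 0: a=1 b=-113/60 c=0 d=11/180
  seg 1: a=-3 b=-7/30 c=11/20 d=-11/120
S(3/4) = -99/256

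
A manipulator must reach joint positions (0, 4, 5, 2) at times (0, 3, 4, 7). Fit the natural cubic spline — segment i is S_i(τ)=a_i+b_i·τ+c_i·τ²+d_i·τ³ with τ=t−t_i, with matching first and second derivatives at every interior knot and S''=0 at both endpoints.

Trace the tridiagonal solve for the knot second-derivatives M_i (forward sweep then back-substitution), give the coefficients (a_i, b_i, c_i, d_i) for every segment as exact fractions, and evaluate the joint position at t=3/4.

Δ: Δ0=4/3, Δ1=1, Δ2=-1
row 1: diag=8, rhs=-2; c'=1/8, d'=-1/4
row 2: denom=8−1·1/8=63/8; d'=(-12−1·-1/4)/(63/8)=-94/63
back: M2=-94/63
back: M1=-1/4−1/8·-94/63=-4/63
M: M0=0, M1=-4/63, M2=-94/63, M3=0
seg 0: a=0, c=M0/2=0, d=(M1−M0)/(6·3)=-2/567, b=Δ0−h0·(2M0+M1)/6=86/63
seg 1: a=4, c=M1/2=-2/63, d=(M2−M1)/(6·1)=-5/21, b=Δ1−h1·(2M1+M2)/6=80/63
seg 2: a=5, c=M2/2=-47/63, d=(M3−M2)/(6·3)=47/567, b=Δ2−h2·(2M2+M3)/6=31/63
t_q=3/4 → seg 0, τ=3/4; S=0+86/63·τ+0·τ²+-2/567·τ³=229/224

  seg 0: a=0 b=86/63 c=0 d=-2/567
  seg 1: a=4 b=80/63 c=-2/63 d=-5/21
  seg 2: a=5 b=31/63 c=-47/63 d=47/567
S(3/4) = 229/224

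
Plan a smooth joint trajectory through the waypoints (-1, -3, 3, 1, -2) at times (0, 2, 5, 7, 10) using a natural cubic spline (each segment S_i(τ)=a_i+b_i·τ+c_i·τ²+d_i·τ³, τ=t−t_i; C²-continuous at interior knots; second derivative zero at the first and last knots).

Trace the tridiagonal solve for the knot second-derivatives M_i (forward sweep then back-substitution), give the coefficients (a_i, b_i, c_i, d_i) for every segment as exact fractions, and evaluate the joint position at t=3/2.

  seg 0: a=-1 b=-271/145 c=0 d=63/290
  seg 1: a=-3 b=107/145 c=189/145 d=-128/435
  seg 2: a=3 b=89/145 c=-39/29 d=39/145
  seg 3: a=1 b=-223/145 c=39/145 d=-13/435
S(3/2) = -7123/2320

Δ: Δ0=-1, Δ1=2, Δ2=-1, Δ3=-1
row 1: diag=10, rhs=18; c'=3/10, d'=9/5
row 2: denom=10−3·3/10=91/10; d'=(-18−3·9/5)/(91/10)=-18/7
row 3: denom=10−2·20/91=870/91; d'=(0−2·-18/7)/(870/91)=78/145
back: M3=78/145
back: M2=-18/7−20/91·78/145=-78/29
back: M1=9/5−3/10·-78/29=378/145
M: M0=0, M1=378/145, M2=-78/29, M3=78/145, M4=0
seg 0: a=-1, c=M0/2=0, d=(M1−M0)/(6·2)=63/290, b=Δ0−h0·(2M0+M1)/6=-271/145
seg 1: a=-3, c=M1/2=189/145, d=(M2−M1)/(6·3)=-128/435, b=Δ1−h1·(2M1+M2)/6=107/145
seg 2: a=3, c=M2/2=-39/29, d=(M3−M2)/(6·2)=39/145, b=Δ2−h2·(2M2+M3)/6=89/145
seg 3: a=1, c=M3/2=39/145, d=(M4−M3)/(6·3)=-13/435, b=Δ3−h3·(2M3+M4)/6=-223/145
t_q=3/2 → seg 0, τ=3/2; S=-1+-271/145·τ+0·τ²+63/290·τ³=-7123/2320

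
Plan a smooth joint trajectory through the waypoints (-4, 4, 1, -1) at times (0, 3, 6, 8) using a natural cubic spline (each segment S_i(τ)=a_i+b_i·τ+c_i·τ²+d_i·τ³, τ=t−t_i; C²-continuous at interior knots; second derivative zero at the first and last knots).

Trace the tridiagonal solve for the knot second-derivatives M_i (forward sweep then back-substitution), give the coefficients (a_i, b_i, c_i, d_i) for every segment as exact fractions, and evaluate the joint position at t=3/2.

  seg 0: a=-4 b=406/111 c=0 d=-110/999
  seg 1: a=4 b=76/111 c=-110/111 d=143/999
  seg 2: a=1 b=-155/111 c=11/37 d=-11/222
S(3/2) = 165/148

Δ: Δ0=8/3, Δ1=-1, Δ2=-1
row 1: diag=12, rhs=-22; c'=1/4, d'=-11/6
row 2: denom=10−3·1/4=37/4; d'=(0−3·-11/6)/(37/4)=22/37
back: M2=22/37
back: M1=-11/6−1/4·22/37=-220/111
M: M0=0, M1=-220/111, M2=22/37, M3=0
seg 0: a=-4, c=M0/2=0, d=(M1−M0)/(6·3)=-110/999, b=Δ0−h0·(2M0+M1)/6=406/111
seg 1: a=4, c=M1/2=-110/111, d=(M2−M1)/(6·3)=143/999, b=Δ1−h1·(2M1+M2)/6=76/111
seg 2: a=1, c=M2/2=11/37, d=(M3−M2)/(6·2)=-11/222, b=Δ2−h2·(2M2+M3)/6=-155/111
t_q=3/2 → seg 0, τ=3/2; S=-4+406/111·τ+0·τ²+-110/999·τ³=165/148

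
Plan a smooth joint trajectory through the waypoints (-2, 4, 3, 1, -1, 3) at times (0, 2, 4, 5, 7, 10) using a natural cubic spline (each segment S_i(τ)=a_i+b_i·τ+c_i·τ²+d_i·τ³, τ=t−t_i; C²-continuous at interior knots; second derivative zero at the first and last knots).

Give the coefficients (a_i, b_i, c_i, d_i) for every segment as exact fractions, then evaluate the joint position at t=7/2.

Δ: Δ0=3, Δ1=-1/2, Δ2=-2, Δ3=-1, Δ4=4/3
row 1: diag=8, rhs=-21; c'=1/4, d'=-21/8
row 2: denom=6−2·1/4=11/2; d'=(-9−2·-21/8)/(11/2)=-15/22
row 3: denom=6−1·2/11=64/11; d'=(6−1·-15/22)/(64/11)=147/128
row 4: denom=10−2·11/32=149/16; d'=(14−2·147/128)/(149/16)=749/596
back: M4=749/596
back: M3=147/128−11/32·749/596=427/596
back: M2=-15/22−2/11·427/596=-121/149
back: M1=-21/8−1/4·-121/149=-2887/1192
M: M0=0, M1=-2887/1192, M2=-121/149, M3=427/596, M4=749/596, M5=0
seg 0: a=-2, c=M0/2=0, d=(M1−M0)/(6·2)=-2887/14304, b=Δ0−h0·(2M0+M1)/6=13615/3576
seg 1: a=4, c=M1/2=-2887/2384, d=(M2−M1)/(6·2)=1919/14304, b=Δ1−h1·(2M1+M2)/6=2477/1788
seg 2: a=3, c=M2/2=-121/298, d=(M3−M2)/(6·1)=911/3576, b=Δ2−h2·(2M2+M3)/6=-6611/3576
seg 3: a=1, c=M3/2=427/1192, d=(M4−M3)/(6·2)=161/3576, b=Δ3−h3·(2M3+M4)/6=-3391/1788
seg 4: a=-1, c=M4/2=749/1192, d=(M5−M4)/(6·3)=-749/10728, b=Δ4−h4·(2M4+M5)/6=137/1788
t_q=7/2 → seg 1, τ=3/2; S=4+2477/1788·τ+-2887/2384·τ²+1919/14304·τ³=145179/38144

  seg 0: a=-2 b=13615/3576 c=0 d=-2887/14304
  seg 1: a=4 b=2477/1788 c=-2887/2384 d=1919/14304
  seg 2: a=3 b=-6611/3576 c=-121/298 d=911/3576
  seg 3: a=1 b=-3391/1788 c=427/1192 d=161/3576
  seg 4: a=-1 b=137/1788 c=749/1192 d=-749/10728
S(7/2) = 145179/38144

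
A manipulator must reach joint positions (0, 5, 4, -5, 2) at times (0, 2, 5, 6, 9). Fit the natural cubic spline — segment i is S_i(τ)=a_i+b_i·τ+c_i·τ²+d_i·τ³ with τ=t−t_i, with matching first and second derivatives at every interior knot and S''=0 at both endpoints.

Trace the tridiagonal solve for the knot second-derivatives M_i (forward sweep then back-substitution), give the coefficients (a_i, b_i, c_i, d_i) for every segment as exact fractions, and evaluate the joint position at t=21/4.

Δ: Δ0=5/2, Δ1=-1/3, Δ2=-9, Δ3=7/3
row 1: diag=10, rhs=-17; c'=3/10, d'=-17/10
row 2: denom=8−3·3/10=71/10; d'=(-52−3·-17/10)/(71/10)=-469/71
row 3: denom=8−1·10/71=558/71; d'=(68−1·-469/71)/(558/71)=5297/558
back: M3=5297/558
back: M2=-469/71−10/71·5297/558=-2216/279
back: M1=-17/10−3/10·-2216/279=127/186
M: M0=0, M1=127/186, M2=-2216/279, M3=5297/558, M4=0
seg 0: a=0, c=M0/2=0, d=(M1−M0)/(6·2)=127/2232, b=Δ0−h0·(2M0+M1)/6=634/279
seg 1: a=5, c=M1/2=127/372, d=(M2−M1)/(6·3)=-4813/10044, b=Δ1−h1·(2M1+M2)/6=1649/558
seg 2: a=4, c=M2/2=-1108/279, d=(M3−M2)/(6·1)=1081/372, b=Δ2−h2·(2M2+M3)/6=-8855/1116
seg 3: a=-5, c=M3/2=5297/1116, d=(M4−M3)/(6·3)=-5297/10044, b=Δ3−h3·(2M3+M4)/6=-3995/558
t_q=21/4 → seg 2, τ=1/4; S=4+-8855/1116·τ+-1108/279·τ²+1081/372·τ³=43177/23808

  seg 0: a=0 b=634/279 c=0 d=127/2232
  seg 1: a=5 b=1649/558 c=127/372 d=-4813/10044
  seg 2: a=4 b=-8855/1116 c=-1108/279 d=1081/372
  seg 3: a=-5 b=-3995/558 c=5297/1116 d=-5297/10044
S(21/4) = 43177/23808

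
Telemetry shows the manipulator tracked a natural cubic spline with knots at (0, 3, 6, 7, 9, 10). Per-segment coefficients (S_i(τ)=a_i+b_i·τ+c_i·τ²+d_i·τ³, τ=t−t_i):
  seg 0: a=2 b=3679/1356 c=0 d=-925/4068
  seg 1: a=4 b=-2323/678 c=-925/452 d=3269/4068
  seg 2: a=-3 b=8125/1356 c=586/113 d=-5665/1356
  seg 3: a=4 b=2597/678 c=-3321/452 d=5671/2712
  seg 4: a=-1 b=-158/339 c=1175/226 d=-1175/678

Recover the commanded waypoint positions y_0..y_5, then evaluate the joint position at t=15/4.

y_0 = S_0(0) = a_0 = 2
y_1 = S_1(0) = a_1 = 4
y_2 = S_2(0) = a_2 = -3
y_3 = S_3(0) = a_3 = 4
y_4 = S_4(0) = a_4 = -1
y_5 = S_4(1) = 2
t_q=15/4 is in segment 1 (τ=3/4); S_1(τ)=17883/28928

y_0=2 y_1=4 y_2=-3 y_3=4 y_4=-1 y_5=2
S(15/4) = 17883/28928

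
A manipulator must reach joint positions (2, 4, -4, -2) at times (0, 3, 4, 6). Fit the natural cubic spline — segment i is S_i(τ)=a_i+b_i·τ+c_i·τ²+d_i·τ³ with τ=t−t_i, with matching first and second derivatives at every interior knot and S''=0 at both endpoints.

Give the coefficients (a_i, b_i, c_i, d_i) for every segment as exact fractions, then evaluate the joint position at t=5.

  seg 0: a=2 b=643/141 c=0 d=-61/141
  seg 1: a=4 b=-1004/141 c=-183/47 d=425/141
  seg 2: a=-4 b=-827/141 c=242/47 d=-121/141
S(5) = -262/47

Δ: Δ0=2/3, Δ1=-8, Δ2=1
row 1: diag=8, rhs=-52; c'=1/8, d'=-13/2
row 2: denom=6−1·1/8=47/8; d'=(54−1·-13/2)/(47/8)=484/47
back: M2=484/47
back: M1=-13/2−1/8·484/47=-366/47
M: M0=0, M1=-366/47, M2=484/47, M3=0
seg 0: a=2, c=M0/2=0, d=(M1−M0)/(6·3)=-61/141, b=Δ0−h0·(2M0+M1)/6=643/141
seg 1: a=4, c=M1/2=-183/47, d=(M2−M1)/(6·1)=425/141, b=Δ1−h1·(2M1+M2)/6=-1004/141
seg 2: a=-4, c=M2/2=242/47, d=(M3−M2)/(6·2)=-121/141, b=Δ2−h2·(2M2+M3)/6=-827/141
t_q=5 → seg 2, τ=1; S=-4+-827/141·τ+242/47·τ²+-121/141·τ³=-262/47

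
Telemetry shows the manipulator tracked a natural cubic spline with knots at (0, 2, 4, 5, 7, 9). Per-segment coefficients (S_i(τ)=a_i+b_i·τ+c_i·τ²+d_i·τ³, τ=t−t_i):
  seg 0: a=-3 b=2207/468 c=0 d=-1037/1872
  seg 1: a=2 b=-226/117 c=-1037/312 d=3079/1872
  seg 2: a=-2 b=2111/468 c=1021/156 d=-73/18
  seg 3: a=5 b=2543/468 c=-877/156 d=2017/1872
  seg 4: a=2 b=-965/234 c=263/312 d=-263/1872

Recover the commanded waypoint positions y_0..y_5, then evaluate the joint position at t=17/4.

y_0=-3 y_1=2 y_2=-2 y_3=5 y_4=2 y_5=-4
S(17/4) = -2629/4992

y_0 = S_0(0) = a_0 = -3
y_1 = S_1(0) = a_1 = 2
y_2 = S_2(0) = a_2 = -2
y_3 = S_3(0) = a_3 = 5
y_4 = S_4(0) = a_4 = 2
y_5 = S_4(2) = -4
t_q=17/4 is in segment 2 (τ=1/4); S_2(τ)=-2629/4992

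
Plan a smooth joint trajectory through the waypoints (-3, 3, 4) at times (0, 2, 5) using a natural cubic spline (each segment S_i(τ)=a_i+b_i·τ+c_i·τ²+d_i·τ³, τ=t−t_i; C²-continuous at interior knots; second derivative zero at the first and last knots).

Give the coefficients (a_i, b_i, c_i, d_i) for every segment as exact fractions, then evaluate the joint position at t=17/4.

  seg 0: a=-3 b=53/15 c=0 d=-2/15
  seg 1: a=3 b=29/15 c=-4/5 d=4/45
S(17/4) = 69/16

Δ: Δ0=3, Δ1=1/3
row 1: diag=10, rhs=-16; c'=3/10, d'=-8/5
back: M1=-8/5
M: M0=0, M1=-8/5, M2=0
seg 0: a=-3, c=M0/2=0, d=(M1−M0)/(6·2)=-2/15, b=Δ0−h0·(2M0+M1)/6=53/15
seg 1: a=3, c=M1/2=-4/5, d=(M2−M1)/(6·3)=4/45, b=Δ1−h1·(2M1+M2)/6=29/15
t_q=17/4 → seg 1, τ=9/4; S=3+29/15·τ+-4/5·τ²+4/45·τ³=69/16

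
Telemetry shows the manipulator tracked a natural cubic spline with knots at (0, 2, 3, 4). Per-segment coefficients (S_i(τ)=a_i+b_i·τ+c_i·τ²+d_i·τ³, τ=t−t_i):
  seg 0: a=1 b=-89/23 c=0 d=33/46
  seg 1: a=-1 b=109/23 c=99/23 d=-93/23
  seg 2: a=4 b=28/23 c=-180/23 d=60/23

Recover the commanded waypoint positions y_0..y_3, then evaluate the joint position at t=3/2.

y_0 = S_0(0) = a_0 = 1
y_1 = S_1(0) = a_1 = -1
y_2 = S_2(0) = a_2 = 4
y_3 = S_2(1) = 0
t_q=3/2 is in segment 0 (τ=3/2); S_0(τ)=-877/368

y_0=1 y_1=-1 y_2=4 y_3=0
S(3/2) = -877/368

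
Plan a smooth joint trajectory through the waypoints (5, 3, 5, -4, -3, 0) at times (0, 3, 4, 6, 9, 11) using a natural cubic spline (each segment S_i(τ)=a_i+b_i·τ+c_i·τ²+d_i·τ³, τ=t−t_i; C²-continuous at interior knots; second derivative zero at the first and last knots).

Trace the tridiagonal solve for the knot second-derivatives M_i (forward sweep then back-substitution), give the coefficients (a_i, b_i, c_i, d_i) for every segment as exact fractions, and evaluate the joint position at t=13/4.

Δ: Δ0=-2/3, Δ1=2, Δ2=-9/2, Δ3=1/3, Δ4=3/2
row 1: diag=8, rhs=16; c'=1/8, d'=2
row 2: denom=6−1·1/8=47/8; d'=(-39−1·2)/(47/8)=-328/47
row 3: denom=10−2·16/47=438/47; d'=(29−2·-328/47)/(438/47)=673/146
row 4: denom=10−3·47/146=1319/146; d'=(7−3·673/146)/(1319/146)=-997/1319
back: M4=-997/1319
back: M3=673/146−47/146·-997/1319=6401/1319
back: M2=-328/47−16/47·6401/1319=-11384/1319
back: M1=2−1/8·-11384/1319=4061/1319
M: M0=0, M1=4061/1319, M2=-11384/1319, M3=6401/1319, M4=-997/1319, M5=0
seg 0: a=5, c=M0/2=0, d=(M1−M0)/(6·3)=4061/23742, b=Δ0−h0·(2M0+M1)/6=-17459/7914
seg 1: a=3, c=M1/2=4061/2638, d=(M2−M1)/(6·1)=-15445/7914, b=Δ1−h1·(2M1+M2)/6=9545/3957
seg 2: a=5, c=M2/2=-5692/1319, d=(M3−M2)/(6·2)=17785/15828, b=Δ2−h2·(2M2+M3)/6=-2879/7914
seg 3: a=-4, c=M3/2=6401/2638, d=(M4−M3)/(6·3)=-411/1319, b=Δ3−h3·(2M3+M4)/6=-32777/7914
seg 4: a=-3, c=M4/2=-997/2638, d=(M5−M4)/(6·2)=997/15828, b=Δ4−h4·(2M4+M5)/6=15859/7914
t_q=13/4 → seg 1, τ=1/4; S=3+9545/3957·τ+4061/2638·τ²+-15445/7914·τ³=619405/168832

  seg 0: a=5 b=-17459/7914 c=0 d=4061/23742
  seg 1: a=3 b=9545/3957 c=4061/2638 d=-15445/7914
  seg 2: a=5 b=-2879/7914 c=-5692/1319 d=17785/15828
  seg 3: a=-4 b=-32777/7914 c=6401/2638 d=-411/1319
  seg 4: a=-3 b=15859/7914 c=-997/2638 d=997/15828
S(13/4) = 619405/168832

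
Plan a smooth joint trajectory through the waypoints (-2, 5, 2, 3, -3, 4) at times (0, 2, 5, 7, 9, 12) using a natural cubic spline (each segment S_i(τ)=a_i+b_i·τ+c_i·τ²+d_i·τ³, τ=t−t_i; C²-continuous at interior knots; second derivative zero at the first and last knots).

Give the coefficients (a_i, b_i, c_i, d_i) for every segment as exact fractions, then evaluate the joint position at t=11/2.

  seg 0: a=-2 b=15259/3258 c=0 d=-482/1629
  seg 1: a=5 b=3691/3258 c=-964/543 d=10403/29322
  seg 2: a=2 b=98/1629 c=4619/3258 d=-7805/13032
  seg 3: a=3 b=-527/362 c=-14177/6516 d=4573/6516
  seg 4: a=-3 b=-5659/3258 c=13261/6516 d=-13261/58644
S(11/2) = 26755/11584

Δ: Δ0=7/2, Δ1=-1, Δ2=1/2, Δ3=-3, Δ4=7/3
row 1: diag=10, rhs=-27; c'=3/10, d'=-27/10
row 2: denom=10−3·3/10=91/10; d'=(9−3·-27/10)/(91/10)=171/91
row 3: denom=8−2·20/91=688/91; d'=(-21−2·171/91)/(688/91)=-2253/688
row 4: denom=10−2·91/344=1629/172; d'=(32−2·-2253/688)/(1629/172)=13261/3258
back: M4=13261/3258
back: M3=-2253/688−91/344·13261/3258=-14177/3258
back: M2=171/91−20/91·-14177/3258=4619/1629
back: M1=-27/10−3/10·4619/1629=-1928/543
M: M0=0, M1=-1928/543, M2=4619/1629, M3=-14177/3258, M4=13261/3258, M5=0
seg 0: a=-2, c=M0/2=0, d=(M1−M0)/(6·2)=-482/1629, b=Δ0−h0·(2M0+M1)/6=15259/3258
seg 1: a=5, c=M1/2=-964/543, d=(M2−M1)/(6·3)=10403/29322, b=Δ1−h1·(2M1+M2)/6=3691/3258
seg 2: a=2, c=M2/2=4619/3258, d=(M3−M2)/(6·2)=-7805/13032, b=Δ2−h2·(2M2+M3)/6=98/1629
seg 3: a=3, c=M3/2=-14177/6516, d=(M4−M3)/(6·2)=4573/6516, b=Δ3−h3·(2M3+M4)/6=-527/362
seg 4: a=-3, c=M4/2=13261/6516, d=(M5−M4)/(6·3)=-13261/58644, b=Δ4−h4·(2M4+M5)/6=-5659/3258
t_q=11/2 → seg 2, τ=1/2; S=2+98/1629·τ+4619/3258·τ²+-7805/13032·τ³=26755/11584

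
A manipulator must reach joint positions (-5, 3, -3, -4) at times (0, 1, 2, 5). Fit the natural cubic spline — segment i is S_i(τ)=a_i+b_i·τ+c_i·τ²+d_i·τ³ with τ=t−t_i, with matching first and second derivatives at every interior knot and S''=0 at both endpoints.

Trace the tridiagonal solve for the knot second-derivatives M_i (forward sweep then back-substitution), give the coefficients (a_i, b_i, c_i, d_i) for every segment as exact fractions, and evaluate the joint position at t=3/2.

  seg 0: a=-5 b=1097/93 c=0 d=-353/93
  seg 1: a=3 b=38/93 c=-353/31 d=463/93
  seg 2: a=-3 b=-691/93 c=110/31 d=-110/279
S(3/2) = 243/248

Δ: Δ0=8, Δ1=-6, Δ2=-1/3
row 1: diag=4, rhs=-84; c'=1/4, d'=-21
row 2: denom=8−1·1/4=31/4; d'=(34−1·-21)/(31/4)=220/31
back: M2=220/31
back: M1=-21−1/4·220/31=-706/31
M: M0=0, M1=-706/31, M2=220/31, M3=0
seg 0: a=-5, c=M0/2=0, d=(M1−M0)/(6·1)=-353/93, b=Δ0−h0·(2M0+M1)/6=1097/93
seg 1: a=3, c=M1/2=-353/31, d=(M2−M1)/(6·1)=463/93, b=Δ1−h1·(2M1+M2)/6=38/93
seg 2: a=-3, c=M2/2=110/31, d=(M3−M2)/(6·3)=-110/279, b=Δ2−h2·(2M2+M3)/6=-691/93
t_q=3/2 → seg 1, τ=1/2; S=3+38/93·τ+-353/31·τ²+463/93·τ³=243/248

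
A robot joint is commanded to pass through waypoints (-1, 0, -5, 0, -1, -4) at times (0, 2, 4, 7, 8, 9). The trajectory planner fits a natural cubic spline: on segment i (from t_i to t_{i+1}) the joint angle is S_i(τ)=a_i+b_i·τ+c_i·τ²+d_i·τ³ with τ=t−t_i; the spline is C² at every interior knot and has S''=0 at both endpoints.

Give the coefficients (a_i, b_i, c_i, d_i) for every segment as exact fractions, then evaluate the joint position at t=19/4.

  seg 0: a=-1 b=2474/1551 c=0 d=-3397/12408
  seg 1: a=0 b=-5243/3102 c=-3397/2068 d=7679/12408
  seg 2: a=-5 b=-1294/1551 c=2141/1034 d=-1279/3102
  seg 3: a=0 b=1417/3102 c=-848/517 d=569/3102
  seg 4: a=-1 b=-3526/1551 c=-1127/1034 d=1127/3102
S(19/4) = -306723/66176

Δ: Δ0=1/2, Δ1=-5/2, Δ2=5/3, Δ3=-1, Δ4=-3
row 1: diag=8, rhs=-18; c'=1/4, d'=-9/4
row 2: denom=10−2·1/4=19/2; d'=(25−2·-9/4)/(19/2)=59/19
row 3: denom=8−3·6/19=134/19; d'=(-16−3·59/19)/(134/19)=-481/134
row 4: denom=4−1·19/134=517/134; d'=(-12−1·-481/134)/(517/134)=-1127/517
back: M4=-1127/517
back: M3=-481/134−19/134·-1127/517=-1696/517
back: M2=59/19−6/19·-1696/517=2141/517
back: M1=-9/4−1/4·2141/517=-3397/1034
M: M0=0, M1=-3397/1034, M2=2141/517, M3=-1696/517, M4=-1127/517, M5=0
seg 0: a=-1, c=M0/2=0, d=(M1−M0)/(6·2)=-3397/12408, b=Δ0−h0·(2M0+M1)/6=2474/1551
seg 1: a=0, c=M1/2=-3397/2068, d=(M2−M1)/(6·2)=7679/12408, b=Δ1−h1·(2M1+M2)/6=-5243/3102
seg 2: a=-5, c=M2/2=2141/1034, d=(M3−M2)/(6·3)=-1279/3102, b=Δ2−h2·(2M2+M3)/6=-1294/1551
seg 3: a=0, c=M3/2=-848/517, d=(M4−M3)/(6·1)=569/3102, b=Δ3−h3·(2M3+M4)/6=1417/3102
seg 4: a=-1, c=M4/2=-1127/1034, d=(M5−M4)/(6·1)=1127/3102, b=Δ4−h4·(2M4+M5)/6=-3526/1551
t_q=19/4 → seg 2, τ=3/4; S=-5+-1294/1551·τ+2141/1034·τ²+-1279/3102·τ³=-306723/66176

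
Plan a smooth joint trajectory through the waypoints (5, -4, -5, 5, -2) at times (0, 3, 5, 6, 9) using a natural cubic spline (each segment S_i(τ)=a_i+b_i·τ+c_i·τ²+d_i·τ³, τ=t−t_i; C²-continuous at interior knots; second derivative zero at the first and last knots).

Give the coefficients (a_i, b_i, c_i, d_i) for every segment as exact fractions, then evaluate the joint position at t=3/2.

  seg 0: a=5 b=-2177/876 c=0 d=-451/7884
  seg 1: a=-4 b=-1765/438 c=-451/876 d=1997/1752
  seg 2: a=-5 b=554/73 c=1385/219 d=-857/219
  seg 3: a=5 b=1861/219 c=-1186/219 d=1186/1971
S(3/2) = 2521/2336

Δ: Δ0=-3, Δ1=-1/2, Δ2=10, Δ3=-7/3
row 1: diag=10, rhs=15; c'=1/5, d'=3/2
row 2: denom=6−2·1/5=28/5; d'=(63−2·3/2)/(28/5)=75/7
row 3: denom=8−1·5/28=219/28; d'=(-74−1·75/7)/(219/28)=-2372/219
back: M3=-2372/219
back: M2=75/7−5/28·-2372/219=2770/219
back: M1=3/2−1/5·2770/219=-451/438
M: M0=0, M1=-451/438, M2=2770/219, M3=-2372/219, M4=0
seg 0: a=5, c=M0/2=0, d=(M1−M0)/(6·3)=-451/7884, b=Δ0−h0·(2M0+M1)/6=-2177/876
seg 1: a=-4, c=M1/2=-451/876, d=(M2−M1)/(6·2)=1997/1752, b=Δ1−h1·(2M1+M2)/6=-1765/438
seg 2: a=-5, c=M2/2=1385/219, d=(M3−M2)/(6·1)=-857/219, b=Δ2−h2·(2M2+M3)/6=554/73
seg 3: a=5, c=M3/2=-1186/219, d=(M4−M3)/(6·3)=1186/1971, b=Δ3−h3·(2M3+M4)/6=1861/219
t_q=3/2 → seg 0, τ=3/2; S=5+-2177/876·τ+0·τ²+-451/7884·τ³=2521/2336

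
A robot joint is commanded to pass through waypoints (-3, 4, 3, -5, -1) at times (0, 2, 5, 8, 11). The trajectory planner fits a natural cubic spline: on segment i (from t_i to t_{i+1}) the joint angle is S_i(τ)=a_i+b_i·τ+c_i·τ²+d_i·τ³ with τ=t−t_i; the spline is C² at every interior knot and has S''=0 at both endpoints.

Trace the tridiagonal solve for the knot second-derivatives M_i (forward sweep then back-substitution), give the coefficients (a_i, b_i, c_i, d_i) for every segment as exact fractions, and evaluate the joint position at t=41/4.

Δ: Δ0=7/2, Δ1=-1/3, Δ2=-8/3, Δ3=4/3
row 1: diag=10, rhs=-23; c'=3/10, d'=-23/10
row 2: denom=12−3·3/10=111/10; d'=(-14−3·-23/10)/(111/10)=-71/111
row 3: denom=12−3·10/37=414/37; d'=(24−3·-71/111)/(414/37)=959/414
back: M3=959/414
back: M2=-71/111−10/37·959/414=-262/207
back: M1=-23/10−3/10·-262/207=-265/138
M: M0=0, M1=-265/138, M2=-262/207, M3=959/414, M4=0
seg 0: a=-3, c=M0/2=0, d=(M1−M0)/(6·2)=-265/1656, b=Δ0−h0·(2M0+M1)/6=857/207
seg 1: a=4, c=M1/2=-265/276, d=(M2−M1)/(6·3)=271/7452, b=Δ1−h1·(2M1+M2)/6=919/414
seg 2: a=3, c=M2/2=-131/207, d=(M3−M2)/(6·3)=1483/7452, b=Δ2−h2·(2M2+M3)/6=-2119/828
seg 3: a=-5, c=M3/2=959/828, d=(M4−M3)/(6·3)=-959/7452, b=Δ3−h3·(2M3+M4)/6=-407/414
t_q=41/4 → seg 3, τ=9/4; S=-5+-407/414·τ+959/828·τ²+-959/7452·τ³=-16571/5888

  seg 0: a=-3 b=857/207 c=0 d=-265/1656
  seg 1: a=4 b=919/414 c=-265/276 d=271/7452
  seg 2: a=3 b=-2119/828 c=-131/207 d=1483/7452
  seg 3: a=-5 b=-407/414 c=959/828 d=-959/7452
S(41/4) = -16571/5888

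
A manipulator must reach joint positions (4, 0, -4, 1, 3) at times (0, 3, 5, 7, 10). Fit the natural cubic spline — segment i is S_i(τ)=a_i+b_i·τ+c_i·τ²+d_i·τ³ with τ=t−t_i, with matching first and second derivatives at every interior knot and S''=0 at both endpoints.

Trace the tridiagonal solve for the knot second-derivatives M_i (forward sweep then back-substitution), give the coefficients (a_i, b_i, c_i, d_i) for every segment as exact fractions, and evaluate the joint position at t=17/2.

Δ: Δ0=-4/3, Δ1=-2, Δ2=5/2, Δ3=2/3
row 1: diag=10, rhs=-4; c'=1/5, d'=-2/5
row 2: denom=8−2·1/5=38/5; d'=(27−2·-2/5)/(38/5)=139/38
row 3: denom=10−2·5/19=180/19; d'=(-11−2·139/38)/(180/19)=-29/15
back: M3=-29/15
back: M2=139/38−5/19·-29/15=25/6
back: M1=-2/5−1/5·25/6=-37/30
M: M0=0, M1=-37/30, M2=25/6, M3=-29/15, M4=0
seg 0: a=4, c=M0/2=0, d=(M1−M0)/(6·3)=-37/540, b=Δ0−h0·(2M0+M1)/6=-43/60
seg 1: a=0, c=M1/2=-37/60, d=(M2−M1)/(6·2)=9/20, b=Δ1−h1·(2M1+M2)/6=-77/30
seg 2: a=-4, c=M2/2=25/12, d=(M3−M2)/(6·2)=-61/120, b=Δ2−h2·(2M2+M3)/6=11/30
seg 3: a=1, c=M3/2=-29/30, d=(M4−M3)/(6·3)=29/270, b=Δ3−h3·(2M3+M4)/6=13/5
t_q=17/2 → seg 3, τ=3/2; S=1+13/5·τ+-29/30·τ²+29/270·τ³=247/80

  seg 0: a=4 b=-43/60 c=0 d=-37/540
  seg 1: a=0 b=-77/30 c=-37/60 d=9/20
  seg 2: a=-4 b=11/30 c=25/12 d=-61/120
  seg 3: a=1 b=13/5 c=-29/30 d=29/270
S(17/2) = 247/80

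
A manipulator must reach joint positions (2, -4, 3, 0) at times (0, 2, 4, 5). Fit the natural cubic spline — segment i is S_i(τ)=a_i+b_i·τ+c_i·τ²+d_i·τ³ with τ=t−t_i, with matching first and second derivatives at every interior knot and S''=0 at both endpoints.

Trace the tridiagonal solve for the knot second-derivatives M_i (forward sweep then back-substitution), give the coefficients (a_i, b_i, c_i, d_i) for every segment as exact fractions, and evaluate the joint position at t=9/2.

Δ: Δ0=-3, Δ1=7/2, Δ2=-3
row 1: diag=8, rhs=39; c'=1/4, d'=39/8
row 2: denom=6−2·1/4=11/2; d'=(-39−2·39/8)/(11/2)=-195/22
back: M2=-195/22
back: M1=39/8−1/4·-195/22=78/11
M: M0=0, M1=78/11, M2=-195/22, M3=0
seg 0: a=2, c=M0/2=0, d=(M1−M0)/(6·2)=13/22, b=Δ0−h0·(2M0+M1)/6=-59/11
seg 1: a=-4, c=M1/2=39/11, d=(M2−M1)/(6·2)=-117/88, b=Δ1−h1·(2M1+M2)/6=19/11
seg 2: a=3, c=M2/2=-195/44, d=(M3−M2)/(6·1)=65/44, b=Δ2−h2·(2M2+M3)/6=-1/22
t_q=9/2 → seg 2, τ=1/2; S=3+-1/22·τ+-195/44·τ²+65/44·τ³=723/352

  seg 0: a=2 b=-59/11 c=0 d=13/22
  seg 1: a=-4 b=19/11 c=39/11 d=-117/88
  seg 2: a=3 b=-1/22 c=-195/44 d=65/44
S(9/2) = 723/352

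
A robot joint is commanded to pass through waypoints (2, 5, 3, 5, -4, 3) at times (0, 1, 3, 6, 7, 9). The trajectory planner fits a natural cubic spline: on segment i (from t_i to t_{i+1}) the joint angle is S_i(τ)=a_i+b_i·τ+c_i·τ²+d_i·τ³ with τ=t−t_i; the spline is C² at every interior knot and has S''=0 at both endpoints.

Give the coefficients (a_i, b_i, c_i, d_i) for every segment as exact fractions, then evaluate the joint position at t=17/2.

  seg 0: a=2 b=27503/6924 c=0 d=-6731/6924
  seg 1: a=5 b=3655/3462 c=-6731/2308 d=3269/3462
  seg 2: a=3 b=2497/3462 c=6345/2308 d=-2129/2308
  seg 3: a=5 b=-53245/6924 c=-3204/577 d=29377/6924
  seg 4: a=-4 b=-21005/3462 c=16561/2308 d=-16561/13848
S(17/2) = -36645/36928

Δ: Δ0=3, Δ1=-1, Δ2=2/3, Δ3=-9, Δ4=7/2
row 1: diag=6, rhs=-24; c'=1/3, d'=-4
row 2: denom=10−2·1/3=28/3; d'=(10−2·-4)/(28/3)=27/14
row 3: denom=8−3·9/28=197/28; d'=(-58−3·27/14)/(197/28)=-1786/197
row 4: denom=6−1·28/197=1154/197; d'=(75−1·-1786/197)/(1154/197)=16561/1154
back: M4=16561/1154
back: M3=-1786/197−28/197·16561/1154=-6408/577
back: M2=27/14−9/28·-6408/577=6345/1154
back: M1=-4−1/3·6345/1154=-6731/1154
M: M0=0, M1=-6731/1154, M2=6345/1154, M3=-6408/577, M4=16561/1154, M5=0
seg 0: a=2, c=M0/2=0, d=(M1−M0)/(6·1)=-6731/6924, b=Δ0−h0·(2M0+M1)/6=27503/6924
seg 1: a=5, c=M1/2=-6731/2308, d=(M2−M1)/(6·2)=3269/3462, b=Δ1−h1·(2M1+M2)/6=3655/3462
seg 2: a=3, c=M2/2=6345/2308, d=(M3−M2)/(6·3)=-2129/2308, b=Δ2−h2·(2M2+M3)/6=2497/3462
seg 3: a=5, c=M3/2=-3204/577, d=(M4−M3)/(6·1)=29377/6924, b=Δ3−h3·(2M3+M4)/6=-53245/6924
seg 4: a=-4, c=M4/2=16561/2308, d=(M5−M4)/(6·2)=-16561/13848, b=Δ4−h4·(2M4+M5)/6=-21005/3462
t_q=17/2 → seg 4, τ=3/2; S=-4+-21005/3462·τ+16561/2308·τ²+-16561/13848·τ³=-36645/36928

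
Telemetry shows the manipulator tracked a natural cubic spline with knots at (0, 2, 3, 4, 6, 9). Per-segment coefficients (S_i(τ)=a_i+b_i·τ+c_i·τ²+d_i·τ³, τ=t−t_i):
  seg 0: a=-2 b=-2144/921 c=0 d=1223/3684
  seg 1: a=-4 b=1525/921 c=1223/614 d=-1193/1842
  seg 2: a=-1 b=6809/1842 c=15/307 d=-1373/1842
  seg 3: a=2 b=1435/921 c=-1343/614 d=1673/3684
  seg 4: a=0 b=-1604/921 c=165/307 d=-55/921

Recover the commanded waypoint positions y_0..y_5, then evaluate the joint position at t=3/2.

y_0 = S_0(0) = a_0 = -2
y_1 = S_1(0) = a_1 = -4
y_2 = S_2(0) = a_2 = -1
y_3 = S_3(0) = a_3 = 2
y_4 = S_4(0) = a_4 = 0
y_5 = S_4(3) = -2
t_q=3/2 is in segment 0 (τ=3/2); S_0(τ)=-42945/9824

y_0=-2 y_1=-4 y_2=-1 y_3=2 y_4=0 y_5=-2
S(3/2) = -42945/9824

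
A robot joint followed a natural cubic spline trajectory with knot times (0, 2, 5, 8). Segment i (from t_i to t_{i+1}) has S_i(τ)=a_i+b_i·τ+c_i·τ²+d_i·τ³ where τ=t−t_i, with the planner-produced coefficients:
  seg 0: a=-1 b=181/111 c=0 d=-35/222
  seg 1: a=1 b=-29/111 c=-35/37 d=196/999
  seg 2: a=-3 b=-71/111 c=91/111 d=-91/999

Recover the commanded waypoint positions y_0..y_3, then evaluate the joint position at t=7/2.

y_0 = S_0(0) = a_0 = -1
y_1 = S_1(0) = a_1 = 1
y_2 = S_2(0) = a_2 = -3
y_3 = S_2(3) = 0
t_q=7/2 is in segment 1 (τ=3/2); S_1(τ)=-127/148

y_0=-1 y_1=1 y_2=-3 y_3=0
S(7/2) = -127/148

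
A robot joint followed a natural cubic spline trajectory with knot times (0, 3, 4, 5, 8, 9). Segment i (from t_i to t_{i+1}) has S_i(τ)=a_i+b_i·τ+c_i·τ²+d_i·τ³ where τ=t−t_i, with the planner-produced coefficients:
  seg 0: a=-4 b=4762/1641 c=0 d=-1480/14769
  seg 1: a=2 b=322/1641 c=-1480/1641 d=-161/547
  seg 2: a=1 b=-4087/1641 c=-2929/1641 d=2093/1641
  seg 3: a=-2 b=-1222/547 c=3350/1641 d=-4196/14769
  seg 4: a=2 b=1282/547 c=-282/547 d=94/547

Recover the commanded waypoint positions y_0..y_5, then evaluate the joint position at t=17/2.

y_0 = S_0(0) = a_0 = -4
y_1 = S_1(0) = a_1 = 2
y_2 = S_2(0) = a_2 = 1
y_3 = S_3(0) = a_3 = -2
y_4 = S_4(0) = a_4 = 2
y_5 = S_4(1) = 4
t_q=17/2 is in segment 4 (τ=1/2); S_4(τ)=6705/2188

y_0=-4 y_1=2 y_2=1 y_3=-2 y_4=2 y_5=4
S(17/2) = 6705/2188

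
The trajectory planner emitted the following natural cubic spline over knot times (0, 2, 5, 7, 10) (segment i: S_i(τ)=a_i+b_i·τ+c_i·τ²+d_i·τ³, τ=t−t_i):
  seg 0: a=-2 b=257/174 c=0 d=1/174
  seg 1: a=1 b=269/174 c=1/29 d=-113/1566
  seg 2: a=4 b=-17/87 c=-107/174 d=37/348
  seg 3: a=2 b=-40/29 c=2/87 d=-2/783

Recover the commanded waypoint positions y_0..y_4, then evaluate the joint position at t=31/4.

y_0=-2 y_1=1 y_2=4 y_3=2 y_4=-2
S(31/4) = 907/928

y_0 = S_0(0) = a_0 = -2
y_1 = S_1(0) = a_1 = 1
y_2 = S_2(0) = a_2 = 4
y_3 = S_3(0) = a_3 = 2
y_4 = S_3(3) = -2
t_q=31/4 is in segment 3 (τ=3/4); S_3(τ)=907/928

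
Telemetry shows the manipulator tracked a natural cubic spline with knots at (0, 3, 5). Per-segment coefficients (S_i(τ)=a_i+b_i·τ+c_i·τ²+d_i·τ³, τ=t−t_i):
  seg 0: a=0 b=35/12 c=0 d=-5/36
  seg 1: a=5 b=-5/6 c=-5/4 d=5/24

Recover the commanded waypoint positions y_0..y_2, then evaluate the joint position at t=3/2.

y_0 = S_0(0) = a_0 = 0
y_1 = S_1(0) = a_1 = 5
y_2 = S_1(2) = 0
t_q=3/2 is in segment 0 (τ=3/2); S_0(τ)=125/32

y_0=0 y_1=5 y_2=0
S(3/2) = 125/32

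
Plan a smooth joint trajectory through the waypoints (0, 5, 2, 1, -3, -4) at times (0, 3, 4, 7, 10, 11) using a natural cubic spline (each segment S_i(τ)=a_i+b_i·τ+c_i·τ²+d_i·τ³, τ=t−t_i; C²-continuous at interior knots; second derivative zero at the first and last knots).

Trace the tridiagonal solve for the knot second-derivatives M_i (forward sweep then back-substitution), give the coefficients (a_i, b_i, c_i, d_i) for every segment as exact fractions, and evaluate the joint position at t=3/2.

  seg 0: a=0 b=5896/1635 c=0 d=-1057/4905
  seg 1: a=5 b=-3617/1635 c=-1057/545 d=1883/1635
  seg 2: a=2 b=-862/327 c=826/545 d=-1223/4905
  seg 3: a=1 b=-449/1635 c=-397/545 d=614/4905
  seg 4: a=-3 b=-2069/1635 c=217/545 d=-217/1635
S(3/2) = 20413/4360

Δ: Δ0=5/3, Δ1=-3, Δ2=-1/3, Δ3=-4/3, Δ4=-1
row 1: diag=8, rhs=-28; c'=1/8, d'=-7/2
row 2: denom=8−1·1/8=63/8; d'=(16−1·-7/2)/(63/8)=52/21
row 3: denom=12−3·8/21=76/7; d'=(-6−3·52/21)/(76/7)=-47/38
row 4: denom=8−3·21/76=545/76; d'=(2−3·-47/38)/(545/76)=434/545
back: M4=434/545
back: M3=-47/38−21/76·434/545=-794/545
back: M2=52/21−8/21·-794/545=1652/545
back: M1=-7/2−1/8·1652/545=-2114/545
M: M0=0, M1=-2114/545, M2=1652/545, M3=-794/545, M4=434/545, M5=0
seg 0: a=0, c=M0/2=0, d=(M1−M0)/(6·3)=-1057/4905, b=Δ0−h0·(2M0+M1)/6=5896/1635
seg 1: a=5, c=M1/2=-1057/545, d=(M2−M1)/(6·1)=1883/1635, b=Δ1−h1·(2M1+M2)/6=-3617/1635
seg 2: a=2, c=M2/2=826/545, d=(M3−M2)/(6·3)=-1223/4905, b=Δ2−h2·(2M2+M3)/6=-862/327
seg 3: a=1, c=M3/2=-397/545, d=(M4−M3)/(6·3)=614/4905, b=Δ3−h3·(2M3+M4)/6=-449/1635
seg 4: a=-3, c=M4/2=217/545, d=(M5−M4)/(6·1)=-217/1635, b=Δ4−h4·(2M4+M5)/6=-2069/1635
t_q=3/2 → seg 0, τ=3/2; S=0+5896/1635·τ+0·τ²+-1057/4905·τ³=20413/4360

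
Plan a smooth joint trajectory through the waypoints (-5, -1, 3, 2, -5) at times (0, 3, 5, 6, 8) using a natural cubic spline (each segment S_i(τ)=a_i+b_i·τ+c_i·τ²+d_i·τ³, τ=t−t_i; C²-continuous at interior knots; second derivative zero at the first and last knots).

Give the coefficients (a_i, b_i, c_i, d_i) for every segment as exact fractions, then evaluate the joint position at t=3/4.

  seg 0: a=-5 b=5/6 c=0 d=1/18
  seg 1: a=-1 b=7/3 c=1/2 d=-1/3
  seg 2: a=3 b=1/3 c=-3/2 d=1/6
  seg 3: a=2 b=-13/6 c=-1 d=1/6
S(3/4) = -557/128

Δ: Δ0=4/3, Δ1=2, Δ2=-1, Δ3=-7/2
row 1: diag=10, rhs=4; c'=1/5, d'=2/5
row 2: denom=6−2·1/5=28/5; d'=(-18−2·2/5)/(28/5)=-47/14
row 3: denom=6−1·5/28=163/28; d'=(-15−1·-47/14)/(163/28)=-2
back: M3=-2
back: M2=-47/14−5/28·-2=-3
back: M1=2/5−1/5·-3=1
M: M0=0, M1=1, M2=-3, M3=-2, M4=0
seg 0: a=-5, c=M0/2=0, d=(M1−M0)/(6·3)=1/18, b=Δ0−h0·(2M0+M1)/6=5/6
seg 1: a=-1, c=M1/2=1/2, d=(M2−M1)/(6·2)=-1/3, b=Δ1−h1·(2M1+M2)/6=7/3
seg 2: a=3, c=M2/2=-3/2, d=(M3−M2)/(6·1)=1/6, b=Δ2−h2·(2M2+M3)/6=1/3
seg 3: a=2, c=M3/2=-1, d=(M4−M3)/(6·2)=1/6, b=Δ3−h3·(2M3+M4)/6=-13/6
t_q=3/4 → seg 0, τ=3/4; S=-5+5/6·τ+0·τ²+1/18·τ³=-557/128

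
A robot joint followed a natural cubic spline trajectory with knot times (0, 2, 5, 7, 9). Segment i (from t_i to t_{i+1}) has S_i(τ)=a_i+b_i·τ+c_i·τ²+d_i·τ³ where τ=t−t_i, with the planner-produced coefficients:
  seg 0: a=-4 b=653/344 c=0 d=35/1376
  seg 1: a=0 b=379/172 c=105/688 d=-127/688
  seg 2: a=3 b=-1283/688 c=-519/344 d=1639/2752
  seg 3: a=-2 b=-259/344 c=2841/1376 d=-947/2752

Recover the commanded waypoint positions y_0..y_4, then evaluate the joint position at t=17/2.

y_0 = S_0(0) = a_0 = -4
y_1 = S_1(0) = a_1 = 0
y_2 = S_2(0) = a_2 = 3
y_3 = S_3(0) = a_3 = -2
y_4 = S_3(2) = 2
t_q=17/2 is in segment 3 (τ=3/2); S_3(τ)=7811/22016

y_0=-4 y_1=0 y_2=3 y_3=-2 y_4=2
S(17/2) = 7811/22016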